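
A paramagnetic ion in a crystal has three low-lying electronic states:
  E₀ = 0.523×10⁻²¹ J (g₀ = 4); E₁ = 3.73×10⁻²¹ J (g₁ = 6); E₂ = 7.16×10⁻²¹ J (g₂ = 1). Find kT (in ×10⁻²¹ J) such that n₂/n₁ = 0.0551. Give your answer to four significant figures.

3.099 ×10⁻²¹ J

n₂/n₁ = (g₂/g₁) exp[−(E₂−E₁)/kT] = 0.0551.
⇒ (E₂−E₁)/kT = ln((1/6)/0.0551) = ln(3.02480) = 1.10684.
kT = 3.43 ×10⁻²¹ J / 1.10684 = 3.099 ×10⁻²¹ J.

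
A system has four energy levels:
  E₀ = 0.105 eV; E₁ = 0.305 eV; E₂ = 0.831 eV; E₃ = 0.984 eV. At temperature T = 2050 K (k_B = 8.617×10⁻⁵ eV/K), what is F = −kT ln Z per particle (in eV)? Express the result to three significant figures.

0.0526 eV

k_BT = 8.617×10⁻⁵ × 2050 K = 0.17665 eV.
Eᵢ/kT = 0.59440, 1.7266, 4.7042, 5.5703.
Z = Σ e^(−Eᵢ/kT) = e^(−0.59440) + e^(−1.7266) + e^(−4.7042) + e^(−5.5703) = 0.55189 + 0.17789 + 0.0090572 + 0.0038093 = 0.74265.
F = −kT ln Z = −0.17665 × ln(0.74265) = −0.17665 × -0.29753 = 0.0526 eV.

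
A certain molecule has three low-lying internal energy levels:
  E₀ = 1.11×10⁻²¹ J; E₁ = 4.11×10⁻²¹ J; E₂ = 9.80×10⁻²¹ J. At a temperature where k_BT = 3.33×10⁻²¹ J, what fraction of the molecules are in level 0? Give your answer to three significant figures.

0.676

Eᵢ/kT = 0.33333, 1.2342, 2.9429.
Z = Σ e^(−Eᵢ/kT) = e^(−0.33333) + e^(−1.2342) + e^(−2.9429) = 0.71653 + 0.29107 + 0.052713 = 1.0603.
P₀ = e^(−E₀/kT) / Z = 0.71653/1.0603 = 0.676.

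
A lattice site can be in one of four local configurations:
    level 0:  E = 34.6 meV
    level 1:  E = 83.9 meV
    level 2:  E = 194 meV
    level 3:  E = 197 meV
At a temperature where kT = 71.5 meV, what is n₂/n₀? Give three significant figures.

0.108

n₂/n₀ = exp[−(E₂−E₀)/kT] = exp(−(159.4 meV)/(71.5 meV)) = exp(-2.2294) = 0.108.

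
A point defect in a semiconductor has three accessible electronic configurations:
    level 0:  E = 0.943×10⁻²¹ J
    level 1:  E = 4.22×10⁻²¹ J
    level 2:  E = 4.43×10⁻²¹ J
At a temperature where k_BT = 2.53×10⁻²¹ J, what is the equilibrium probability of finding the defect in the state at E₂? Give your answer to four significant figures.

0.1652

Eᵢ/kT = 0.372727, 1.66798, 1.75099.
Z = Σ e^(−Eᵢ/kT) = e^(−0.372727) + e^(−1.66798) + e^(−1.75099) = 0.688853 + 0.188628 + 0.173602 = 1.05108.
P₂ = e^(−E₂/kT) / Z = 0.173602/1.05108 = 0.1652.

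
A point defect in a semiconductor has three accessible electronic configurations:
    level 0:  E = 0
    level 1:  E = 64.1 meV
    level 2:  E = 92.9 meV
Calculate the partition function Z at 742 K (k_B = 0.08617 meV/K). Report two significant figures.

k_BT = 0.08617 × 742 K = 63.94 meV.
Eᵢ/kT = 0, 1.003, 1.453.
Z = Σ e^(−Eᵢ/kT) = e^(−0) + e^(−1.003) + e^(−1.453) = 1.000 + 0.3668 + 0.2339 = 1.601.

Z = 1.6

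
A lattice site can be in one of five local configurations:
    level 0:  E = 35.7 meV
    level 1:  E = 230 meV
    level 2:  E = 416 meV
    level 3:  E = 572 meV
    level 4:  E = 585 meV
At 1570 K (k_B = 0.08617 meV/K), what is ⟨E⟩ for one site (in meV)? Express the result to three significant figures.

k_BT = 0.08617 × 1570 K = 135.29 meV.
Eᵢ/kT = 0.26388, 1.7001, 3.0749, 4.2280, 4.3240.
Z = Σ e^(−Eᵢ/kT) = e^(−0.26388) + e^(−1.7001) + e^(−3.0749) + e^(−4.2280) + e^(−4.3240) = 0.76807 + 0.18267 + 0.046194 + 0.014582 + 0.013247 = 1.0248.
⟨E⟩ = Σ Eᵢ e^(−Eᵢ/kT) / Z = (35.7·0.76807 + 230·0.18267 + 416·0.046194 + 572·0.014582 + 585·0.013247) / 1.0248 = 102 meV.

102 meV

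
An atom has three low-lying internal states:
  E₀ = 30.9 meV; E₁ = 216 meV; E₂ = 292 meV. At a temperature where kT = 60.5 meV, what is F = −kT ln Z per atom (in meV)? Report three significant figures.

Eᵢ/kT = 0.51074, 3.5702, 4.8264.
Z = Σ e^(−Eᵢ/kT) = e^(−0.51074) + e^(−3.5702) + e^(−4.8264) = 0.60005 + 0.028150 + 0.0080153 = 0.63622.
F = −kT ln Z = −60.5 × ln(0.63622) = −60.5 × -0.45221 = 27.4 meV.

27.4 meV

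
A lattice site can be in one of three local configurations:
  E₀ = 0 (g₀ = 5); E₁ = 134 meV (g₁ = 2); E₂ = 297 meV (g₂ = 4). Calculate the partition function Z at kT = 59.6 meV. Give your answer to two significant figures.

Z = 5.2

Eᵢ/kT = 0, 2.248, 4.983.
Z = Σ gᵢe^(−Eᵢ/kT) = 5·e^(−0) + 2·e^(−2.248) + 4·e^(−4.983) = 5.000 + 0.2112 + 0.02741 = 5.239.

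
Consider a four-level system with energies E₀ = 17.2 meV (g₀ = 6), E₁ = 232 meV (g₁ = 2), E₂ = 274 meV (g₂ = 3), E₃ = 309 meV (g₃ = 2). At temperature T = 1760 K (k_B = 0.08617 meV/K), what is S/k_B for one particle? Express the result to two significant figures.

k_BT = 0.08617 × 1760 K = 151.7 meV.
Eᵢ/kT = 0.1134, 1.529, 1.806, 2.037.
Z = Σ gᵢe^(−Eᵢ/kT) = 6·e^(−0.1134) + 2·e^(−1.529) + 3·e^(−1.806) + 2·e^(−2.037) = 5.357 + 0.4335 + 0.4929 + 0.2608 = 6.544.
⟨E⟩ = Σ EᵢPᵢ = 62.40 meV.
S/k_B = ln Z + ⟨E⟩/kT = ln(6.544) + 62.40/151.7 = 1.879 + 0.4113 = 2.3.

2.3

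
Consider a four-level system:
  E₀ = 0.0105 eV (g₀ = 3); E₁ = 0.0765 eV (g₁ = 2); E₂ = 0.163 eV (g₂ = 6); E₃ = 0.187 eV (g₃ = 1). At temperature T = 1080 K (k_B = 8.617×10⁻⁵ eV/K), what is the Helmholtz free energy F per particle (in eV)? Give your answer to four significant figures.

k_BT = 8.617×10⁻⁵ × 1080 K = 0.0930636 eV.
Eᵢ/kT = 0.112826, 0.822018, 1.75149, 2.00938.
Z = Σ gᵢe^(−Eᵢ/kT) = 3·e^(−0.112826) + 2·e^(−0.822018) + 6·e^(−1.75149) + 1·e^(−2.00938) = 2.67992 + 0.879088 + 1.04109 + 0.134072 = 4.73417.
F = −kT ln Z = −0.0930636 × ln(4.73417) = −0.0930636 × 1.55481 = -0.1447 eV.

-0.1447 eV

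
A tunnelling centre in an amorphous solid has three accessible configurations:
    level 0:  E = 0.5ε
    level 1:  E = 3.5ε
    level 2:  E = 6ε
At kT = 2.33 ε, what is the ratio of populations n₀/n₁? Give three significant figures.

3.62

n₀/n₁ = exp[−(E₀−E₁)/kT] = exp(−(-3.0ε)/(2.33ε)) = exp(1.2876) = 3.62.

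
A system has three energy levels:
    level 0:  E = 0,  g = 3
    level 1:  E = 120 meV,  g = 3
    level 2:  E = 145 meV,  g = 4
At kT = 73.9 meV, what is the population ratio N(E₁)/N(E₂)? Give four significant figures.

1.052

n₁/n₂ = (g₁/g₂) exp[−(E₁−E₂)/kT] = (3/4) × exp(−(-25 meV)/(73.9 meV)) = (3/4) × exp(0.338295) = 1.052.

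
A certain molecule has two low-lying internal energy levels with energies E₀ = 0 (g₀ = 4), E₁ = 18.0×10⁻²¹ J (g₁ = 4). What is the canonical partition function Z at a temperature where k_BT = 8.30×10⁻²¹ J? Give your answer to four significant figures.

Eᵢ/kT = 0, 2.16867.
Z = Σ gᵢe^(−Eᵢ/kT) = 4·e^(−0) + 4·e^(−2.16867) = 4.00000 + 0.457318 = 4.45732.

Z = 4.457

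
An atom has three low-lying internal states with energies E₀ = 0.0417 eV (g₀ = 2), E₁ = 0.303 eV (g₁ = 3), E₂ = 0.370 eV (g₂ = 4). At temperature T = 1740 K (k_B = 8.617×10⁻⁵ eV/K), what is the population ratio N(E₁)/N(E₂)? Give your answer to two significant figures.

1.2

k_BT = 8.617×10⁻⁵ × 1740 K = 0.1499 eV.
n₁/n₂ = (g₁/g₂) exp[−(E₁−E₂)/kT] = (3/4) × exp(−(-0.067 eV)/(0.1499 eV)) = (3/4) × exp(0.4470) = 1.2.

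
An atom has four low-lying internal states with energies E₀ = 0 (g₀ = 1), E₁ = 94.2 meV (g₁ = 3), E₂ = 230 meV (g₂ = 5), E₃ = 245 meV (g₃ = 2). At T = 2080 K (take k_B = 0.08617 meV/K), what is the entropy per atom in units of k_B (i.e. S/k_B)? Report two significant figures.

k_BT = 0.08617 × 2080 K = 179.2 meV.
Eᵢ/kT = 0, 0.5257, 1.283, 1.367.
Z = Σ gᵢe^(−Eᵢ/kT) = 1·e^(−0) + 3·e^(−0.5257) + 5·e^(−1.283) + 2·e^(−1.367) = 1.000 + 1.773 + 1.386 + 0.5097 = 4.669.
⟨E⟩ = Σ EᵢPᵢ = 130.8 meV.
S/k_B = ln Z + ⟨E⟩/kT = ln(4.669) + 130.8/179.2 = 1.541 + 0.7299 = 2.3.

2.3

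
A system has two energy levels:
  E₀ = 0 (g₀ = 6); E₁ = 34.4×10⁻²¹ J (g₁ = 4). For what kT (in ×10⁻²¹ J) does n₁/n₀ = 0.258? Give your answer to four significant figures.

n₁/n₀ = (g₁/g₀) exp[−(E₁−E₀)/kT] = 0.258.
⇒ (E₁−E₀)/kT = ln((4/6)/0.258) = ln(2.58398) = 0.949331.
kT = 34.4 ×10⁻²¹ J / 0.949331 = 36.24 ×10⁻²¹ J.

36.24 ×10⁻²¹ J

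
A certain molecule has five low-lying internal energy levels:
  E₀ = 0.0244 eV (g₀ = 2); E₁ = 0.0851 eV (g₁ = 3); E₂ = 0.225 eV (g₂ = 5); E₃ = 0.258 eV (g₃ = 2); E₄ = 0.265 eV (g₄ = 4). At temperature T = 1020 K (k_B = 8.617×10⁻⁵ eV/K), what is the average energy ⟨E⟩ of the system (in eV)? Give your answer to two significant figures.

k_BT = 8.617×10⁻⁵ × 1020 K = 0.08789 eV.
Eᵢ/kT = 0.2776, 0.9683, 2.560, 2.935, 3.015.
Z = Σ gᵢe^(−Eᵢ/kT) = 2·e^(−0.2776) + 3·e^(−0.9683) + 5·e^(−2.560) + 2·e^(−2.935) + 4·e^(−3.015) = 1.515 + 1.139 + 0.3865 + 0.1063 + 0.1962 = 3.343.
⟨E⟩ = Σ Eᵢ gᵢe^(−Eᵢ/kT) / Z = (0.0244·1.515 + 0.0851·1.139 + 0.225·0.3865 + 0.258·0.1063 + 0.265·0.1962) / 3.343 = 0.090 eV.

0.090 eV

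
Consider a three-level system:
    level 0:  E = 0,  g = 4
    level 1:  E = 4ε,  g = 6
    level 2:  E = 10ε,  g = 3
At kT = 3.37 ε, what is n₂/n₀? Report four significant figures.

n₂/n₀ = (g₂/g₀) exp[−(E₂−E₀)/kT] = (3/4) × exp(−(10ε)/(3.37ε)) = (3/4) × exp(-2.96736) = 0.03858.

0.03858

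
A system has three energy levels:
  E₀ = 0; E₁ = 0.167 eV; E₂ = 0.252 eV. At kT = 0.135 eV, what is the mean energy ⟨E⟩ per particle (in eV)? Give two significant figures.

0.061 eV

Eᵢ/kT = 0, 1.237, 1.867.
Z = Σ e^(−Eᵢ/kT) = e^(−0) + e^(−1.237) + e^(−1.867) = 1.000 + 0.2903 + 0.1546 = 1.445.
⟨E⟩ = Σ Eᵢ e^(−Eᵢ/kT) / Z = (0·1.000 + 0.167·0.2903 + 0.252·0.1546) / 1.445 = 0.061 eV.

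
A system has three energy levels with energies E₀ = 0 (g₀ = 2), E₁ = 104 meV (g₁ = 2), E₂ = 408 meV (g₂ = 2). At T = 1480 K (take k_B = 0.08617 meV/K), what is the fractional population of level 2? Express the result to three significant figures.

0.0275

k_BT = 0.08617 × 1480 K = 127.53 meV.
Eᵢ/kT = 0, 0.81549, 3.1992.
Z = Σ gᵢe^(−Eᵢ/kT) = 2·e^(−0) + 2·e^(−0.81549) + 2·e^(−3.1992) = 2.0000 + 0.88484 + 0.081590 = 2.9664.
P₂ = g₂ e^(−E₂/kT) / Z = 0.081590/2.9664 = 0.0275.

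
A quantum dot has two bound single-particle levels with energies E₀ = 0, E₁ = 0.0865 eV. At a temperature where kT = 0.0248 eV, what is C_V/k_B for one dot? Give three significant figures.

0.350

Eᵢ/kT = 0, 3.4879.
Z = Σ e^(−Eᵢ/kT) = e^(−0) + e^(−3.4879) = 1.0000 + 0.030565 = 1.0306.
⟨E⟩ = 0.0025654 eV, ⟨E²⟩ = 0.00022190 eV².
C_V/k_B = (⟨E²⟩ − ⟨E⟩²)/(kT)² = (0.00022190 − 0.0000065813)/0.00061504 = 0.350.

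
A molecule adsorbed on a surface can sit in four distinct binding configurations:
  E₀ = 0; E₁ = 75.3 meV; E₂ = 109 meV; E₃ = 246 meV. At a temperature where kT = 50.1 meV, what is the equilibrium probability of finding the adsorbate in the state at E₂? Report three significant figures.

Eᵢ/kT = 0, 1.5030, 2.1756, 4.9102.
Z = Σ e^(−Eᵢ/kT) = e^(−0) + e^(−1.5030) + e^(−2.1756) + e^(−4.9102) = 1.0000 + 0.22246 + 0.11354 + 0.0073710 = 1.3434.
P₂ = e^(−E₂/kT) / Z = 0.11354/1.3434 = 0.0845.

0.0845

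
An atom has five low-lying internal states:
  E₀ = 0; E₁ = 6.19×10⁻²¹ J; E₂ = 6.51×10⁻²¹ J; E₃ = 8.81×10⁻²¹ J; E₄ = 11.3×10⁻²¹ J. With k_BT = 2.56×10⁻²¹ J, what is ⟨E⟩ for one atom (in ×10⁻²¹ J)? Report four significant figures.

Eᵢ/kT = 0, 2.41797, 2.54297, 3.44141, 4.41406.
Z = Σ e^(−Eᵢ/kT) = e^(−0) + e^(−2.41797) + e^(−2.54297) + e^(−3.44141) + e^(−4.41406) = 1.00000 + 0.0891023 + 0.0786325 + 0.0320195 + 0.0121059 = 1.21186.
⟨E⟩ = Σ Eᵢ e^(−Eᵢ/kT) / Z = (0·1.00000 + 6.19·0.0891023 + 6.51·0.0786325 + 8.81·0.0320195 + 11.3·0.0121059) / 1.21186 = 1.223 ×10⁻²¹ J.

1.223 ×10⁻²¹ J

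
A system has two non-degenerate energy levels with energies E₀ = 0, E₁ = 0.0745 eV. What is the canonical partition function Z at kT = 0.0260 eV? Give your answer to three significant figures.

Eᵢ/kT = 0, 2.8654.
Z = Σ e^(−Eᵢ/kT) = e^(−0) + e^(−2.8654) = 1.0000 + 0.056960 = 1.0570.

Z = 1.06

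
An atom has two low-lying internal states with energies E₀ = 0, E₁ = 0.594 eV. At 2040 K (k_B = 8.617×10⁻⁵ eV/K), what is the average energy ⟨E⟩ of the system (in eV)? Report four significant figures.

0.01958 eV

k_BT = 8.617×10⁻⁵ × 2040 K = 0.175787 eV.
Eᵢ/kT = 0, 3.37909.
Z = Σ e^(−Eᵢ/kT) = e^(−0) + e^(−3.37909) = 1.00000 + 0.0340785 = 1.03408.
⟨E⟩ = Σ Eᵢ e^(−Eᵢ/kT) / Z = (0·1.00000 + 0.594·0.0340785) / 1.03408 = 0.01958 eV.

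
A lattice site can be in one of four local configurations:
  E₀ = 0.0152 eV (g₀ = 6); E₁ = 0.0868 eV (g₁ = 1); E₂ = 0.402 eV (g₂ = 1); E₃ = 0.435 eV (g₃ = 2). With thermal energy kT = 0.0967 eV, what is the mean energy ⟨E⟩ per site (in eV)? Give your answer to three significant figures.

0.0232 eV

Eᵢ/kT = 0.15719, 0.89762, 4.1572, 4.4984.
Z = Σ gᵢe^(−Eᵢ/kT) = 6·e^(−0.15719) + 1·e^(−0.89762) + 1·e^(−4.1572) + 2·e^(−4.4984) = 5.1273 + 0.40754 + 0.015651 + 0.022254 = 5.5727.
⟨E⟩ = Σ Eᵢ gᵢe^(−Eᵢ/kT) / Z = (0.0152·5.1273 + 0.0868·0.40754 + 0.402·0.015651 + 0.435·0.022254) / 5.5727 = 0.0232 eV.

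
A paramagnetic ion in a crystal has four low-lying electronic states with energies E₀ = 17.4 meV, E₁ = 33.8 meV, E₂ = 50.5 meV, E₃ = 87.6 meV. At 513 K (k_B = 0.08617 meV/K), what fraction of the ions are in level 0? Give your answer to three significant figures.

0.422

k_BT = 0.08617 × 513 K = 44.205 meV.
Eᵢ/kT = 0.39362, 0.76462, 1.1424, 1.9817.
Z = Σ e^(−Eᵢ/kT) = e^(−0.39362) + e^(−0.76462) + e^(−1.1424) + e^(−1.9817) = 0.67461 + 0.46551 + 0.31905 + 0.13783 = 1.5970.
P₀ = e^(−E₀/kT) / Z = 0.67461/1.5970 = 0.422.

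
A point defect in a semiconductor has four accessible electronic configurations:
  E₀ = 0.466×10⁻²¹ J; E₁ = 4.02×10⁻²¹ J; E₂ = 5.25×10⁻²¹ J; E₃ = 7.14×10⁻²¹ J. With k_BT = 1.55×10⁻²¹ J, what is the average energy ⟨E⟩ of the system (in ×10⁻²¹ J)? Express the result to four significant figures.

1.041 ×10⁻²¹ J

Eᵢ/kT = 0.300645, 2.59355, 3.38710, 4.60645.
Z = Σ e^(−Eᵢ/kT) = e^(−0.300645) + e^(−2.59355) + e^(−3.38710) + e^(−4.60645) = 0.740341 + 0.0747542 + 0.0338066 + 0.00998721 = 0.858889.
⟨E⟩ = Σ Eᵢ e^(−Eᵢ/kT) / Z = (0.466·0.740341 + 4.02·0.0747542 + 5.25·0.0338066 + 7.14·0.00998721) / 0.858889 = 1.041 ×10⁻²¹ J.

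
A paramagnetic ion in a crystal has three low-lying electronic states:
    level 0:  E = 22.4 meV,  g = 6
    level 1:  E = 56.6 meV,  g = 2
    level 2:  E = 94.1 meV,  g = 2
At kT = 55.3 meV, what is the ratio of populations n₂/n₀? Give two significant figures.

0.091

n₂/n₀ = (g₂/g₀) exp[−(E₂−E₀)/kT] = (2/6) × exp(−(71.7 meV)/(55.3 meV)) = (2/6) × exp(-1.297) = 0.091.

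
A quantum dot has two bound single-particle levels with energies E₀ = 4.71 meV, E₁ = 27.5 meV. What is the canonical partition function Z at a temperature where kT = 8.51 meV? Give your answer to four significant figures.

Z = 0.6145

Eᵢ/kT = 0.553467, 3.23149.
Z = Σ e^(−Eᵢ/kT) = e^(−0.553467) + e^(−3.23149) = 0.574953 + 0.0394986 = 0.614452.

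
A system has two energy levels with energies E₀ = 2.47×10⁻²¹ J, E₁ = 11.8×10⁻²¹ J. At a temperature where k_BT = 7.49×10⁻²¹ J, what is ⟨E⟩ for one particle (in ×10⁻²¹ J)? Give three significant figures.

Eᵢ/kT = 0.32977, 1.5754.
Z = Σ e^(−Eᵢ/kT) = e^(−0.32977) + e^(−1.5754) = 0.71909 + 0.20692 = 0.92601.
⟨E⟩ = Σ Eᵢ e^(−Eᵢ/kT) / Z = (2.47·0.71909 + 11.8·0.20692) / 0.92601 = 4.55 ×10⁻²¹ J.

4.55 ×10⁻²¹ J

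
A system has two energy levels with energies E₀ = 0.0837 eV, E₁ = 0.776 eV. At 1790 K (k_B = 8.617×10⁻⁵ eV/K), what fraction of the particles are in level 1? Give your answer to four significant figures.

0.01111

k_BT = 8.617×10⁻⁵ × 1790 K = 0.154244 eV.
Eᵢ/kT = 0.542647, 5.03099.
Z = Σ e^(−Eᵢ/kT) = e^(−0.542647) + e^(−5.03099) = 0.581208 + 0.00653234 = 0.587740.
P₁ = e^(−E₁/kT) / Z = 0.00653234/0.587740 = 0.01111.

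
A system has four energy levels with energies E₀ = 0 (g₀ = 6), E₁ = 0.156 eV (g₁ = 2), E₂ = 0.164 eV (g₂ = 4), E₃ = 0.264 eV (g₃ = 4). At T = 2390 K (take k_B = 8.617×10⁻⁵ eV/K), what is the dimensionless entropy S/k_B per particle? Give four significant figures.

k_BT = 8.617×10⁻⁵ × 2390 K = 0.205946 eV.
Eᵢ/kT = 0, 0.757480, 0.796325, 1.28189.
Z = Σ gᵢe^(−Eᵢ/kT) = 6·e^(−0) + 2·e^(−0.757480) + 4·e^(−0.796325) + 4·e^(−1.28189) = 6.00000 + 0.937693 + 1.80393 + 1.11005 = 9.85167.
⟨E⟩ = Σ EᵢPᵢ = 0.0746247 eV.
S/k_B = ln Z + ⟨E⟩/kT = ln(9.85167) + 0.0746247/0.205946 = 2.28764 + 0.362351 = 2.650.

2.650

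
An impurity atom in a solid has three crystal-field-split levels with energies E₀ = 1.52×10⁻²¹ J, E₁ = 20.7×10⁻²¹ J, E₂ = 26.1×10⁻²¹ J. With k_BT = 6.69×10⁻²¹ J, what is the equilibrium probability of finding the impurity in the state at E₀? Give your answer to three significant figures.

Eᵢ/kT = 0.22720, 3.0942, 3.9013.
Z = Σ e^(−Eᵢ/kT) = e^(−0.22720) + e^(−3.0942) + e^(−3.9013) = 0.79676 + 0.045311 + 0.020216 = 0.86229.
P₀ = e^(−E₀/kT) / Z = 0.79676/0.86229 = 0.924.

0.924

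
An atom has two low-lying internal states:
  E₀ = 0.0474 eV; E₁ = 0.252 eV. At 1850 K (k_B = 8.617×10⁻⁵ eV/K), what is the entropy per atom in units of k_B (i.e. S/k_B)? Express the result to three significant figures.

k_BT = 8.617×10⁻⁵ × 1850 K = 0.15941 eV.
Eᵢ/kT = 0.29735, 1.5808.
Z = Σ e^(−Eᵢ/kT) = e^(−0.29735) + e^(−1.5808) = 0.74278 + 0.20581 = 0.94859.
⟨E⟩ = Σ EᵢPᵢ = 0.091791 eV.
S/k_B = ln Z + ⟨E⟩/kT = ln(0.94859) + 0.091791/0.15941 = -0.052779 + 0.57582 = 0.523.

0.523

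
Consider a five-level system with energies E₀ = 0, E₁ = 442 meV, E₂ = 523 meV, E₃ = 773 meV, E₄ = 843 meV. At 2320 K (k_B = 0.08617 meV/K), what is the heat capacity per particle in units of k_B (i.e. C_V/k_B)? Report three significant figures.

1.10

k_BT = 0.08617 × 2320 K = 199.91 meV.
Eᵢ/kT = 0, 2.2110, 2.6162, 3.8667, 4.2169.
Z = Σ e^(−Eᵢ/kT) = e^(−0) + e^(−2.2110) + e^(−2.6162) + e^(−3.8667) + e^(−4.2169) = 1.0000 + 0.10959 + 0.073080 + 0.020927 + 0.014744 = 1.2183.
⟨E⟩ = 94.612 meV, ⟨E²⟩ = 52846 meV².
C_V/k_B = (⟨E²⟩ − ⟨E⟩²)/(kT)² = (52846 − 8951.4)/39964 = 1.10.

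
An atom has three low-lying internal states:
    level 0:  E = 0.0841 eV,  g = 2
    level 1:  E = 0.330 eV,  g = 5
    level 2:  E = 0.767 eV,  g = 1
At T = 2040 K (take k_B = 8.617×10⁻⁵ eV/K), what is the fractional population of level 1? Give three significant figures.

0.379

k_BT = 8.617×10⁻⁵ × 2040 K = 0.17579 eV.
Eᵢ/kT = 0.47841, 1.8772, 4.3632.
Z = Σ gᵢe^(−Eᵢ/kT) = 2·e^(−0.47841) + 5·e^(−1.8772) + 1·e^(−4.3632) = 1.2395 + 0.76509 + 0.012738 = 2.0173.
P₁ = g₁ e^(−E₁/kT) / Z = 0.76509/2.0173 = 0.379.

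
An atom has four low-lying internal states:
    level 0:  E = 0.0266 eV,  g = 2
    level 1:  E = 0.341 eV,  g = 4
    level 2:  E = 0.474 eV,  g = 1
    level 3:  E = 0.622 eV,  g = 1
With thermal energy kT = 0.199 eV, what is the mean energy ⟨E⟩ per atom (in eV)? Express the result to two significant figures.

Eᵢ/kT = 0.1337, 1.714, 2.382, 3.126.
Z = Σ gᵢe^(−Eᵢ/kT) = 2·e^(−0.1337) + 4·e^(−1.714) + 1·e^(−2.382) + 1·e^(−3.126) = 1.750 + 0.7206 + 0.09237 + 0.04389 = 2.607.
⟨E⟩ = Σ Eᵢ gᵢe^(−Eᵢ/kT) / Z = (0.0266·1.750 + 0.341·0.7206 + 0.474·0.09237 + 0.622·0.04389) / 2.607 = 0.14 eV.

0.14 eV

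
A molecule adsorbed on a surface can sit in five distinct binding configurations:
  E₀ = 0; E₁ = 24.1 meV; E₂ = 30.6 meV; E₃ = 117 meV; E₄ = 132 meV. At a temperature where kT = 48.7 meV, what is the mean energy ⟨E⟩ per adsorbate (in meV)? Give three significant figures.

Eᵢ/kT = 0, 0.49487, 0.62834, 2.4025, 2.7105.
Z = Σ e^(−Eᵢ/kT) = e^(−0) + e^(−0.49487) + e^(−0.62834) + e^(−2.4025) + e^(−2.7105) = 1.0000 + 0.60965 + 0.53348 + 0.090491 + 0.066504 = 2.3001.
⟨E⟩ = Σ Eᵢ e^(−Eᵢ/kT) / Z = (0·1.0000 + 24.1·0.60965 + 30.6·0.53348 + 117·0.090491 + 132·0.066504) / 2.3001 = 21.9 meV.

21.9 meV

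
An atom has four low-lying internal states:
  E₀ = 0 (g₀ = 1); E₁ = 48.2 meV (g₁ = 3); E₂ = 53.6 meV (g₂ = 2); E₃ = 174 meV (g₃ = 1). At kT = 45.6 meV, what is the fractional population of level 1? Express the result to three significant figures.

0.389

Eᵢ/kT = 0, 1.0570, 1.1754, 3.8158.
Z = Σ gᵢe^(−Eᵢ/kT) = 1·e^(−0) + 3·e^(−1.0570) + 2·e^(−1.1754) + 1·e^(−3.8158) = 1.0000 + 1.0425 + 0.61739 + 0.022020 = 2.6819.
P₁ = g₁ e^(−E₁/kT) / Z = 1.0425/2.6819 = 0.389.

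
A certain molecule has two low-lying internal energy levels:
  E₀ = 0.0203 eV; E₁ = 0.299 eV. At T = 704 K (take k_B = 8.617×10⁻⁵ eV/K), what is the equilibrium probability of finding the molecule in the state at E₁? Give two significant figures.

k_BT = 8.617×10⁻⁵ × 704 K = 0.06066 eV.
Eᵢ/kT = 0.3347, 4.929.
Z = Σ e^(−Eᵢ/kT) = e^(−0.3347) + e^(−4.929) = 0.7156 + 0.007234 = 0.7228.
P₁ = e^(−E₁/kT) / Z = 0.007234/0.7228 = 0.010.

0.010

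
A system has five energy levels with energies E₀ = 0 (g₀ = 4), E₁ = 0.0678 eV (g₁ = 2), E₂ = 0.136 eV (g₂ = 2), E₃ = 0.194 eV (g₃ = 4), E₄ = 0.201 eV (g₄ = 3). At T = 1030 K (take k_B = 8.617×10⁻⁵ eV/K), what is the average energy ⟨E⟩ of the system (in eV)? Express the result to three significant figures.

0.0444 eV

k_BT = 8.617×10⁻⁵ × 1030 K = 0.088755 eV.
Eᵢ/kT = 0, 0.76390, 1.5323, 2.1858, 2.2647.
Z = Σ gᵢe^(−Eᵢ/kT) = 4·e^(−0) + 2·e^(−0.76390) + 2·e^(−1.5323) + 4·e^(−2.1858) + 3·e^(−2.2647) = 4.0000 + 0.93169 + 0.43208 + 0.44955 + 0.31158 = 6.1249.
⟨E⟩ = Σ Eᵢ gᵢe^(−Eᵢ/kT) / Z = (0·4.0000 + 0.0678·0.93169 + 0.136·0.43208 + 0.194·0.44955 + 0.201·0.31158) / 6.1249 = 0.0444 eV.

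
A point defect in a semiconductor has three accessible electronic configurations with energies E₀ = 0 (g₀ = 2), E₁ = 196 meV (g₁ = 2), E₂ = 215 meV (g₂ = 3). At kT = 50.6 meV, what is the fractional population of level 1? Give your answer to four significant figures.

0.01994

Eᵢ/kT = 0, 3.87352, 4.24901.
Z = Σ gᵢe^(−Eᵢ/kT) = 2·e^(−0) + 2·e^(−3.87352) + 3·e^(−4.24901) = 2.00000 + 0.0415702 + 0.0428351 = 2.08441.
P₁ = g₁ e^(−E₁/kT) / Z = 0.0415702/2.08441 = 0.01994.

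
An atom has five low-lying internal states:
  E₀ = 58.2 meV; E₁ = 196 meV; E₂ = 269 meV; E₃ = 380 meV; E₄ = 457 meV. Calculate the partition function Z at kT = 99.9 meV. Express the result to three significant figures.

Z = 0.799

Eᵢ/kT = 0.58258, 1.9620, 2.6927, 3.8038, 4.5746.
Z = Σ e^(−Eᵢ/kT) = e^(−0.58258) + e^(−1.9620) + e^(−2.6927) + e^(−3.8038) + e^(−4.5746) = 0.55846 + 0.14058 + 0.067698 + 0.022286 + 0.010310 = 0.79933.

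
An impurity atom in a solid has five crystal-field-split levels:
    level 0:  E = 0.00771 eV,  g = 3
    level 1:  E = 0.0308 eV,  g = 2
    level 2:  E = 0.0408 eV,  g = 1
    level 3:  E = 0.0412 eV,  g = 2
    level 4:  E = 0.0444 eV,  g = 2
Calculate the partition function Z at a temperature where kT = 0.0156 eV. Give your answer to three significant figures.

Z = 2.44

Eᵢ/kT = 0.49423, 1.9744, 2.6154, 2.6410, 2.8462.
Z = Σ gᵢe^(−Eᵢ/kT) = 3·e^(−0.49423) + 2·e^(−1.9744) + 1·e^(−2.6154) + 2·e^(−2.6410) + 2·e^(−2.8462) = 1.8301 + 0.27769 + 0.073139 + 0.14258 + 0.11613 = 2.4396.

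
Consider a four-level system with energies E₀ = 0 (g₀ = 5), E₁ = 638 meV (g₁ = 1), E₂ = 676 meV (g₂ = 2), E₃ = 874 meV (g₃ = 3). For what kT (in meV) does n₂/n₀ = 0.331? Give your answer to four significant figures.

n₂/n₀ = (g₂/g₀) exp[−(E₂−E₀)/kT] = 0.331.
⇒ (E₂−E₀)/kT = ln((2/5)/0.331) = ln(1.20846) = 0.189347.
kT = 676 meV / 0.189347 = 3570 meV.

3570 meV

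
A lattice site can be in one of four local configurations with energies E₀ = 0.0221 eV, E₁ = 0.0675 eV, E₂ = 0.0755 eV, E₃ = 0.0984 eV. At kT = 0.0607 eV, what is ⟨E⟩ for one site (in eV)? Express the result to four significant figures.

Eᵢ/kT = 0.364086, 1.11203, 1.24382, 1.62109.
Z = Σ e^(−Eᵢ/kT) = e^(−0.364086) + e^(−1.11203) + e^(−1.24382) + e^(−1.62109) = 0.694831 + 0.328891 + 0.288281 + 0.197683 = 1.50969.
⟨E⟩ = Σ Eᵢ e^(−Eᵢ/kT) / Z = (0.0221·0.694831 + 0.0675·0.328891 + 0.0755·0.288281 + 0.0984·0.197683) / 1.50969 = 0.05218 eV.

0.05218 eV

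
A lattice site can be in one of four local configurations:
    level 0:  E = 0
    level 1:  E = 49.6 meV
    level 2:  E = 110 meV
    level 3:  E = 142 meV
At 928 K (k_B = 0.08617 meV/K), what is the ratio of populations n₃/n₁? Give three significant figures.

k_BT = 0.08617 × 928 K = 79.966 meV.
n₃/n₁ = exp[−(E₃−E₁)/kT] = exp(−(92.4 meV)/(79.966 meV)) = exp(-1.1555) = 0.315.

0.315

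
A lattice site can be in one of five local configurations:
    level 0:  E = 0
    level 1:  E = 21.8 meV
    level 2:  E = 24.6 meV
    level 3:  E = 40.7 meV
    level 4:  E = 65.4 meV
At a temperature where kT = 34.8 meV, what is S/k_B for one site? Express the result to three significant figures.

Eᵢ/kT = 0, 0.62644, 0.70690, 1.1695, 1.8793.
Z = Σ e^(−Eᵢ/kT) = e^(−0) + e^(−0.62644) + e^(−0.70690) + e^(−1.1695) + e^(−1.8793) = 1.0000 + 0.53449 + 0.49317 + 0.31052 + 0.15270 = 2.4909.
⟨E⟩ = Σ EᵢPᵢ = 18.631 meV.
S/k_B = ln Z + ⟨E⟩/kT = ln(2.4909) + 18.631/34.8 = 0.91264 + 0.53537 = 1.45.

1.45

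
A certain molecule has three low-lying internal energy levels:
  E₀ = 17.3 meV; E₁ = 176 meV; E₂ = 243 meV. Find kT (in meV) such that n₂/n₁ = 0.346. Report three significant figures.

63.1 meV

n₂/n₁ = exp[−(E₂−E₁)/kT] = 0.346.
⇒ (E₂−E₁)/kT = ln(1/0.346) = ln(2.8902) = 1.0613.
kT = 67 meV / 1.0613 = 63.1 meV.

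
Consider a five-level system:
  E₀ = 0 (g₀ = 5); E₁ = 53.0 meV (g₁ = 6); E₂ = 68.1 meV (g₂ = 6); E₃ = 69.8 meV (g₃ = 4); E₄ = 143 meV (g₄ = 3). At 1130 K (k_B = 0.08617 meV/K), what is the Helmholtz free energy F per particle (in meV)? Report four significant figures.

-257.7 meV

k_BT = 0.08617 × 1130 K = 97.3721 meV.
Eᵢ/kT = 0, 0.544304, 0.699379, 0.716838, 1.46859.
Z = Σ gᵢe^(−Eᵢ/kT) = 5·e^(−0) + 6·e^(−0.544304) + 6·e^(−0.699379) + 4·e^(−0.716838) + 3·e^(−1.46859) = 5.00000 + 3.48147 + 2.98136 + 1.95318 + 0.690750 = 14.1068.
F = −kT ln Z = −97.3721 × ln(14.1068) = −97.3721 × 2.64666 = -257.7 meV.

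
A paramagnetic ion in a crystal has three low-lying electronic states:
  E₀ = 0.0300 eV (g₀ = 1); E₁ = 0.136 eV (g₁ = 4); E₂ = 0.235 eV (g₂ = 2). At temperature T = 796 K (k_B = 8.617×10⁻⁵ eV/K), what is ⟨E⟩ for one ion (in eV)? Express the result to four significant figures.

k_BT = 8.617×10⁻⁵ × 796 K = 0.0685913 eV.
Eᵢ/kT = 0.437373, 1.98276, 3.42609.
Z = Σ gᵢe^(−Eᵢ/kT) = 1·e^(−0.437373) + 4·e^(−1.98276) + 2·e^(−3.42609) = 0.645731 + 0.550755 + 0.0650276 = 1.26151.
⟨E⟩ = Σ Eᵢ gᵢe^(−Eᵢ/kT) / Z = (0.0300·0.645731 + 0.136·0.550755 + 0.235·0.0650276) / 1.26151 = 0.08685 eV.

0.08685 eV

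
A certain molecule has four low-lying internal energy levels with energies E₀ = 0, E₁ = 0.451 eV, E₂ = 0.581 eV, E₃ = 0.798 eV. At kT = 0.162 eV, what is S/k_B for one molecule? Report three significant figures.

0.372

Eᵢ/kT = 0, 2.7840, 3.5864, 4.9259.
Z = Σ e^(−Eᵢ/kT) = e^(−0) + e^(−2.7840) + e^(−3.5864) + e^(−4.9259) = 1.0000 + 0.061791 + 0.027698 + 0.0072562 = 1.0967.
⟨E⟩ = Σ EᵢPᵢ = 0.045364 eV.
S/k_B = ln Z + ⟨E⟩/kT = ln(1.0967) + 0.045364/0.162 = 0.092306 + 0.28002 = 0.372.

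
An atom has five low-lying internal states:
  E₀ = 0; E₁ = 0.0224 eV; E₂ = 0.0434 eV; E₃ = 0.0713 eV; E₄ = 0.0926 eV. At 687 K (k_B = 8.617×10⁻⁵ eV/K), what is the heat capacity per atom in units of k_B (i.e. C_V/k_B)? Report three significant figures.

0.251

k_BT = 8.617×10⁻⁵ × 687 K = 0.059199 eV.
Eᵢ/kT = 0, 0.37838, 0.73312, 1.2044, 1.5642.
Z = Σ e^(−Eᵢ/kT) = e^(−0) + e^(−0.37838) + e^(−0.73312) + e^(−1.2044) + e^(−1.5642) = 1.0000 + 0.68497 + 0.48041 + 0.29987 + 0.20926 = 2.6745.
⟨E⟩ = 0.028772 eV, ⟨E²⟩ = 0.0017077 eV².
C_V/k_B = (⟨E²⟩ − ⟨E⟩²)/(kT)² = (0.0017077 − 0.00082783)/0.0035045 = 0.251.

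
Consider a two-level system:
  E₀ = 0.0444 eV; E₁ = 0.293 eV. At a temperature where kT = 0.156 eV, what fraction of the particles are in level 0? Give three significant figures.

0.831

Eᵢ/kT = 0.28462, 1.8782.
Z = Σ e^(−Eᵢ/kT) = e^(−0.28462) + e^(−1.8782) = 0.75230 + 0.15287 = 0.90517.
P₀ = e^(−E₀/kT) / Z = 0.75230/0.90517 = 0.831.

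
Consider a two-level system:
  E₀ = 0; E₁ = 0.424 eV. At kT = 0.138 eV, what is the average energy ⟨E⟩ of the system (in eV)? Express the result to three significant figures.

Eᵢ/kT = 0, 3.0725.
Z = Σ e^(−Eᵢ/kT) = e^(−0) + e^(−3.0725) = 1.0000 + 0.046305 = 1.0463.
⟨E⟩ = Σ Eᵢ e^(−Eᵢ/kT) / Z = (0·1.0000 + 0.424·0.046305) / 1.0463 = 0.0188 eV.

0.0188 eV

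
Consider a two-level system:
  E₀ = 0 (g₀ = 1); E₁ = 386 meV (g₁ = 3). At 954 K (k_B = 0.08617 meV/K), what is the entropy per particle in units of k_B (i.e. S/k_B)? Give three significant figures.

k_BT = 0.08617 × 954 K = 82.206 meV.
Eᵢ/kT = 0, 4.6955.
Z = Σ gᵢe^(−Eᵢ/kT) = 1·e^(−0) + 3·e^(−4.6955) = 1.0000 + 0.027409 = 1.0274.
⟨E⟩ = Σ EᵢPᵢ = 10.298 meV.
S/k_B = ln Z + ⟨E⟩/kT = ln(1.0274) + 10.298/82.206 = 0.027031 + 0.12527 = 0.152.

0.152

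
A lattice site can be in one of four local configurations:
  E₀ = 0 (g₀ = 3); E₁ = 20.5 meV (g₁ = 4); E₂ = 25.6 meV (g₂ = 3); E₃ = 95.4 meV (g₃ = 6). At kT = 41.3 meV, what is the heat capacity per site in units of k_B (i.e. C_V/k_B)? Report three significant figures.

Eᵢ/kT = 0, 0.49637, 0.61985, 2.3099.
Z = Σ gᵢe^(−Eᵢ/kT) = 3·e^(−0) + 4·e^(−0.49637) + 3·e^(−0.61985) + 6·e^(−2.3099) = 3.0000 + 2.4349 + 1.6141 + 0.59563 = 7.6446.
⟨E⟩ = 19.368 meV, ⟨E²⟩ = 981.35 meV².
C_V/k_B = (⟨E²⟩ − ⟨E⟩²)/(kT)² = (981.35 − 375.12)/1705.7 = 0.355.

0.355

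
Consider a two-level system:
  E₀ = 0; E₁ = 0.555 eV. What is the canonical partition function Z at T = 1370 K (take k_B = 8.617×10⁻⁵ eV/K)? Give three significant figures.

k_BT = 8.617×10⁻⁵ × 1370 K = 0.11805 eV.
Eᵢ/kT = 0, 4.7014.
Z = Σ e^(−Eᵢ/kT) = e^(−0) + e^(−4.7014) = 1.0000 + 0.0090826 = 1.0091.

Z = 1.01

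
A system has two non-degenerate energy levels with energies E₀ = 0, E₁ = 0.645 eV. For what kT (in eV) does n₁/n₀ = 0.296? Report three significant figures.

0.530 eV

n₁/n₀ = exp[−(E₁−E₀)/kT] = 0.296.
⇒ (E₁−E₀)/kT = ln(1/0.296) = ln(3.3784) = 1.2174.
kT = 0.645 eV / 1.2174 = 0.530 eV.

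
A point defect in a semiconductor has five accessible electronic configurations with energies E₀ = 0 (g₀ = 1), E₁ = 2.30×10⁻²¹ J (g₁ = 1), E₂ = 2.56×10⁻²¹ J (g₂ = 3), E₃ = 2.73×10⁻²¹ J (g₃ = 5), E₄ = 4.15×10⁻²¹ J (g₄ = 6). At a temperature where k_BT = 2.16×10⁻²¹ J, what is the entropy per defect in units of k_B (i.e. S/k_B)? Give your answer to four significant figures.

2.598

Eᵢ/kT = 0, 1.06481, 1.18519, 1.26389, 1.92130.
Z = Σ gᵢe^(−Eᵢ/kT) = 1·e^(−0) + 1·e^(−1.06481) + 3·e^(−1.18519) + 5·e^(−1.26389) + 6·e^(−1.92130) = 1.00000 + 0.344793 + 0.917064 + 1.41276 + 0.878499 = 4.55312.
⟨E⟩ = Σ EᵢPᵢ = 2.33759 ×10⁻²¹ J.
S/k_B = ln Z + ⟨E⟩/kT = ln(4.55312) + 2.33759/2.16 = 1.51581 + 1.08222 = 2.598.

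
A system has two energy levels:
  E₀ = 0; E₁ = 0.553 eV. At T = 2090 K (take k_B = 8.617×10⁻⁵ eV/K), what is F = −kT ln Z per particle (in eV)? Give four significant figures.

k_BT = 8.617×10⁻⁵ × 2090 K = 0.180095 eV.
Eᵢ/kT = 0, 3.07060.
Z = Σ e^(−Eᵢ/kT) = e^(−0) + e^(−3.07060) = 1.00000 + 0.0463933 = 1.04639.
F = −kT ln Z = −0.180095 × ln(1.04639) = −0.180095 × 0.0453461 = -0.008167 eV.

-0.008167 eV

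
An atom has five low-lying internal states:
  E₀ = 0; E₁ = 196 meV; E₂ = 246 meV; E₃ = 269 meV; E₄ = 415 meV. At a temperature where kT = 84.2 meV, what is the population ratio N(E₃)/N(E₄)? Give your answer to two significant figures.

5.7

n₃/n₄ = exp[−(E₃−E₄)/kT] = exp(−(-146 meV)/(84.2 meV)) = exp(1.734) = 5.7.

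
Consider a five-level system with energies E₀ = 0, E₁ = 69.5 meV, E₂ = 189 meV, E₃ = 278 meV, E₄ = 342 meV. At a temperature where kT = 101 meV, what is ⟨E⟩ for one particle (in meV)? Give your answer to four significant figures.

53.20 meV

Eᵢ/kT = 0, 0.688119, 1.87129, 2.75248, 3.38614.
Z = Σ e^(−Eᵢ/kT) = e^(−0) + e^(−0.688119) + e^(−1.87129) + e^(−2.75248) + e^(−3.38614) = 1.00000 + 0.502520 + 0.153925 + 0.0637695 + 0.0338390 = 1.75405.
⟨E⟩ = Σ Eᵢ e^(−Eᵢ/kT) / Z = (0·1.00000 + 69.5·0.502520 + 189·0.153925 + 278·0.0637695 + 342·0.0338390) / 1.75405 = 53.20 meV.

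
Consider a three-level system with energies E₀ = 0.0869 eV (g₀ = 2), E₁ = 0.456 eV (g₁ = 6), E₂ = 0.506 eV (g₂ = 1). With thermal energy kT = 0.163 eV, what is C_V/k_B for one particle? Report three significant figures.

Eᵢ/kT = 0.53313, 2.7975, 3.1043.
Z = Σ gᵢe^(−Eᵢ/kT) = 2·e^(−0.53313) + 6·e^(−2.7975) + 1·e^(−3.1043) = 1.1735 + 0.36577 + 0.044856 = 1.5841.
⟨E⟩ = 0.18399 eV, ⟨E²⟩ = 0.060857 eV².
C_V/k_B = (⟨E²⟩ − ⟨E⟩²)/(kT)² = (0.060857 − 0.033852)/0.026569 = 1.02.

1.02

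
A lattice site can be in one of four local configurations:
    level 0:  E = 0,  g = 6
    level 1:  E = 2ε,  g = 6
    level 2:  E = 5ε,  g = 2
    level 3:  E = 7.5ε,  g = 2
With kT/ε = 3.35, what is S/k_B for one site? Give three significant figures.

2.61

Eᵢ/kT = 0, 0.59701, 1.4925, 2.2388.
Z = Σ gᵢe^(−Eᵢ/kT) = 6·e^(−0) + 6·e^(−0.59701) + 2·e^(−1.4925) + 2·e^(−2.2388) = 6.0000 + 3.3027 + 0.44962 + 0.21317 = 9.9655.
⟨E⟩ = Σ EᵢPᵢ = 1.0488 ε.
S/k_B = ln Z + ⟨E⟩/kT = ln(9.9655) + 1.0488/3.35 = 2.2991 + 0.31307 = 2.61.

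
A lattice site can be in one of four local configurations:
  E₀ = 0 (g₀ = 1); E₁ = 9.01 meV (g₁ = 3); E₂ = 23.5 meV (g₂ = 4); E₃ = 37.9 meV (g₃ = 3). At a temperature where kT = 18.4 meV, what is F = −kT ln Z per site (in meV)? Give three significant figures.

-27.0 meV

Eᵢ/kT = 0, 0.48967, 1.2772, 2.0598.
Z = Σ gᵢe^(−Eᵢ/kT) = 1·e^(−0) + 3·e^(−0.48967) + 4·e^(−1.2772) + 3·e^(−2.0598) = 1.0000 + 1.8385 + 1.1153 + 0.38244 = 4.3362.
F = −kT ln Z = −18.4 × ln(4.3362) = −18.4 × 1.4670 = -27.0 meV.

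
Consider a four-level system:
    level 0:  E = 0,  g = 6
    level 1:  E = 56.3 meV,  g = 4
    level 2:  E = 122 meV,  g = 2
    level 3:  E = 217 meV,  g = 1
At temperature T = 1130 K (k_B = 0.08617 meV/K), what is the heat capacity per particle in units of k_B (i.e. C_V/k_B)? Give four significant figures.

0.1808

k_BT = 0.08617 × 1130 K = 97.3721 meV.
Eᵢ/kT = 0, 0.578194, 1.25293, 2.22856.
Z = Σ gᵢe^(−Eᵢ/kT) = 6·e^(−0) + 4·e^(−0.578194) + 2·e^(−1.25293) + 1·e^(−2.22856) = 6.00000 + 2.24364 + 0.571333 + 0.107683 = 8.92266.
⟨E⟩ = 24.5876 meV, ⟨E²⟩ = 2318.37 meV².
C_V/k_B = (⟨E²⟩ − ⟨E⟩²)/(kT)² = (2318.37 − 604.550)/9481.33 = 0.1808.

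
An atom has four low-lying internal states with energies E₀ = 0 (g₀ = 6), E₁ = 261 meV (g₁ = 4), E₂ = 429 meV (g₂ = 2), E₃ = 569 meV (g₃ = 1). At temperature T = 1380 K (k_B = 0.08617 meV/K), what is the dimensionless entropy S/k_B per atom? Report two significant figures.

k_BT = 0.08617 × 1380 K = 118.9 meV.
Eᵢ/kT = 0, 2.195, 3.608, 4.786.
Z = Σ gᵢe^(−Eᵢ/kT) = 6·e^(−0) + 4·e^(−2.195) + 2·e^(−3.608) + 1·e^(−4.786) = 6.000 + 0.4454 + 0.05421 + 0.008346 = 6.508.
⟨E⟩ = Σ EᵢPᵢ = 22.17 meV.
S/k_B = ln Z + ⟨E⟩/kT = ln(6.508) + 22.17/118.9 = 1.873 + 0.1865 = 2.1.

2.1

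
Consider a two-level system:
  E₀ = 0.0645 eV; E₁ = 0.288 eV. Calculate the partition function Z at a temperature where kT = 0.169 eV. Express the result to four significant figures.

Z = 0.8647

Eᵢ/kT = 0.381657, 1.70414.
Z = Σ e^(−Eᵢ/kT) = e^(−0.381657) + e^(−1.70414) = 0.682729 + 0.181929 = 0.864658.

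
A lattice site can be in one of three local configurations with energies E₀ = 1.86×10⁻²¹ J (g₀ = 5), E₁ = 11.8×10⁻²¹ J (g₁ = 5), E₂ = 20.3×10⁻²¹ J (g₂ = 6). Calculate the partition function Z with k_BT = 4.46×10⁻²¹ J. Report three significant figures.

Eᵢ/kT = 0.41704, 2.6457, 4.5516.
Z = Σ gᵢe^(−Eᵢ/kT) = 5·e^(−0.41704) + 5·e^(−2.6457) + 6·e^(−4.5516) = 3.2950 + 0.35478 + 0.063302 = 3.7131.

Z = 3.71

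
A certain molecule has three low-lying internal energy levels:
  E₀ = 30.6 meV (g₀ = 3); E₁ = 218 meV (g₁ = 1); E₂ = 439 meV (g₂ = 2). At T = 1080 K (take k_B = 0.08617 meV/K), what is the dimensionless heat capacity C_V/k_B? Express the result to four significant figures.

0.3086

k_BT = 0.08617 × 1080 K = 93.0636 meV.
Eᵢ/kT = 0.328807, 2.34248, 4.71720.
Z = Σ gᵢe^(−Eᵢ/kT) = 3·e^(−0.328807) + 1·e^(−2.34248) + 2·e^(−4.71720) = 2.15935 + 0.0960890 + 0.0178804 = 2.27332.
⟨E⟩ = 41.7332 meV, ⟨E²⟩ = 4413.98 meV².
C_V/k_B = (⟨E²⟩ − ⟨E⟩²)/(kT)² = (4413.98 − 1741.66)/8660.83 = 0.3086.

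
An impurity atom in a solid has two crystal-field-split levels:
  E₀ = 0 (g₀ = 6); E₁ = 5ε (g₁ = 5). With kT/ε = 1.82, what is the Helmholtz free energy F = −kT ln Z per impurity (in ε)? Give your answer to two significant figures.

Eᵢ/kT = 0, 2.747.
Z = Σ gᵢe^(−Eᵢ/kT) = 6·e^(−0) + 5·e^(−2.747) = 6.000 + 0.3206 = 6.321.
F = −kT ln Z = −1.82 × ln(6.321) = −1.82 × 1.844 = -3.4 ε.

-3.4 ε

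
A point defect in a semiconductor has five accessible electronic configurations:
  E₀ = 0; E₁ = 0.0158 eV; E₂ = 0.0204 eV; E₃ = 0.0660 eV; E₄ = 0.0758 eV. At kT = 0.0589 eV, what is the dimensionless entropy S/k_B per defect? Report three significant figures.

1.50

Eᵢ/kT = 0, 0.26825, 0.34635, 1.1205, 1.2869.
Z = Σ e^(−Eᵢ/kT) = e^(−0) + e^(−0.26825) + e^(−0.34635) + e^(−1.1205) + e^(−1.2869) = 1.0000 + 0.76472 + 0.70726 + 0.32612 + 0.27613 = 3.0742.
⟨E⟩ = Σ EᵢPᵢ = 0.022434 eV.
S/k_B = ln Z + ⟨E⟩/kT = ln(3.0742) + 0.022434/0.0589 = 1.1230 + 0.38088 = 1.50.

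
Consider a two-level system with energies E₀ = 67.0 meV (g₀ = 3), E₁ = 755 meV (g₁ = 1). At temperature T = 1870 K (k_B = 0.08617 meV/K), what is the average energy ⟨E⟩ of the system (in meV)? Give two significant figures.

70 meV

k_BT = 0.08617 × 1870 K = 161.1 meV.
Eᵢ/kT = 0.4159, 4.687.
Z = Σ gᵢe^(−Eᵢ/kT) = 3·e^(−0.4159) + 1·e^(−4.687) = 1.979 + 0.009214 = 1.988.
⟨E⟩ = Σ Eᵢ gᵢe^(−Eᵢ/kT) / Z = (67.0·1.979 + 755·0.009214) / 1.988 = 70 meV.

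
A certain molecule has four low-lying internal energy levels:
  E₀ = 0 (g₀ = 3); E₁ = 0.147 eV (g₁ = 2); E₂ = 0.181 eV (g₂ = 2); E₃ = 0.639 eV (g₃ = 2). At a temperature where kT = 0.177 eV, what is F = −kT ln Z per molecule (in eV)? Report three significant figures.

Eᵢ/kT = 0, 0.83051, 1.0226, 3.6102.
Z = Σ gᵢe^(−Eᵢ/kT) = 3·e^(−0) + 2·e^(−0.83051) + 2·e^(−1.0226) + 2·e^(−3.6102) = 3.0000 + 0.87165 + 0.71932 + 0.054093 = 4.6451.
F = −kT ln Z = −0.177 × ln(4.6451) = −0.177 × 1.5358 = -0.272 eV.

-0.272 eV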